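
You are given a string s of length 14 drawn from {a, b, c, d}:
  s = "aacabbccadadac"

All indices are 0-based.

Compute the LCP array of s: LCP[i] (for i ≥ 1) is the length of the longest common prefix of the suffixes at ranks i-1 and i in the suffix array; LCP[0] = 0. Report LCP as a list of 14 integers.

rank | idx | suffix
   0 |   0 | aacabbccadadac
   1 |   3 | abbccadadac
   2 |  12 | ac
   3 |   1 | acabbccadadac
   4 |  10 | adac
   5 |   8 | adadac
   6 |   4 | bbccadadac
   7 |   5 | bccadadac
   8 |  13 | c
   9 |   2 | cabbccadadac
  10 |   7 | cadadac
  11 |   6 | ccadadac
  12 |  11 | dac
  13 |   9 | dadac

SA = [0, 3, 12, 1, 10, 8, 4, 5, 13, 2, 7, 6, 11, 9]
i: (SA[i-1],SA[i]) lcp shared
  1: (0,3) 1 'a'
  2: (3,12) 1 'a'
  3: (12,1) 2 'ac'
  4: (1,10) 1 'a'
  5: (10,8) 3 'ada'
  6: (8,4) 0 ''
  7: (4,5) 1 'b'
  8: (5,13) 0 ''
  9: (13,2) 1 'c'
  10: (2,7) 2 'ca'
  11: (7,6) 1 'c'
  12: (6,11) 0 ''
  13: (11,9) 2 'da'

[0, 1, 1, 2, 1, 3, 0, 1, 0, 1, 2, 1, 0, 2]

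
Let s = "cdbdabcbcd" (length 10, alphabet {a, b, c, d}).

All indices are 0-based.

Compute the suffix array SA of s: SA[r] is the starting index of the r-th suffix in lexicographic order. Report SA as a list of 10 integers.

sorted suffixes:
  #0 SA[0]=4  'abcbcd'
  #1 SA[1]=5  'bcbcd'
  #2 SA[2]=7  'bcd'
  #3 SA[3]=2  'bdabcbcd'
  #4 SA[4]=6  'cbcd'
  #5 SA[5]=8  'cd'
  #6 SA[6]=0  'cdbdabcbcd'
  #7 SA[7]=9  'd'
  #8 SA[8]=3  'dabcbcd'
  #9 SA[9]=1  'dbdabcbcd'

[4, 5, 7, 2, 6, 8, 0, 9, 3, 1]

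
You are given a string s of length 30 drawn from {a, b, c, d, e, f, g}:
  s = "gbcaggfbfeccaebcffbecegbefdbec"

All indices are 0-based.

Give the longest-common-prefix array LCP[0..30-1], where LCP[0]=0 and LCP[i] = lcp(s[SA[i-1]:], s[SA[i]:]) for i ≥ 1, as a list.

[0, 1, 0, 2, 1, 3, 2, 1, 0, 1, 2, 1, 1, 1, 0, 0, 1, 2, 2, 1, 1, 0, 2, 1, 1, 1, 0, 2, 1, 1]

rank→(start, suffix):
  0 → (12, 'aebcffbecegbefdbec')
  1 → (3, 'aggfbfeccaebcffbecegbefdbec')
  2 → (1, 'bcaggfbfeccaebcffbecegbefdbec')
  3 → (14, 'bcffbecegbefdbec')
  4 → (27, 'bec')
  5 → (18, 'becegbefdbec')
  6 → (23, 'befdbec')
  7 → (7, 'bfeccaebcffbecegbefdbec')
  8 → (29, 'c')
  9 → (11, 'caebcffbecegbefdbec')
  10 → (2, 'caggfbfeccaebcffbecegbefdbec')
  11 → (10, 'ccaebcffbecegbefdbec')
  12 → (20, 'cegbefdbec')
  13 → (15, 'cffbecegbefdbec')
  14 → (26, 'dbec')
  15 → (13, 'ebcffbecegbefdbec')
  16 → (28, 'ec')
  17 → (9, 'eccaebcffbecegbefdbec')
  18 → (19, 'ecegbefdbec')
  19 → (24, 'efdbec')
  20 → (21, 'egbefdbec')
  21 → (17, 'fbecegbefdbec')
  22 → (6, 'fbfeccaebcffbecegbefdbec')
  23 → (25, 'fdbec')
  24 → (8, 'feccaebcffbecegbefdbec')
  25 → (16, 'ffbecegbefdbec')
  26 → (0, 'gbcaggfbfeccaebcffbecegbefdbec')
  27 → (22, 'gbefdbec')
  28 → (5, 'gfbfeccaebcffbecegbefdbec')
  29 → (4, 'ggfbfeccaebcffbecegbefdbec')

SA = [12, 3, 1, 14, 27, 18, 23, 7, 29, 11, 2, 10, 20, 15, 26, 13, 28, 9, 19, 24, 21, 17, 6, 25, 8, 16, 0, 22, 5, 4]
i: (SA[i-1],SA[i]) lcp shared
  1: (12,3) 1 'a'
  2: (3,1) 0 ''
  3: (1,14) 2 'bc'
  4: (14,27) 1 'b'
  5: (27,18) 3 'bec'
  6: (18,23) 2 'be'
  7: (23,7) 1 'b'
  8: (7,29) 0 ''
  9: (29,11) 1 'c'
  10: (11,2) 2 'ca'
  11: (2,10) 1 'c'
  12: (10,20) 1 'c'
  13: (20,15) 1 'c'
  14: (15,26) 0 ''
  15: (26,13) 0 ''
  16: (13,28) 1 'e'
  17: (28,9) 2 'ec'
  18: (9,19) 2 'ec'
  19: (19,24) 1 'e'
  20: (24,21) 1 'e'
  21: (21,17) 0 ''
  22: (17,6) 2 'fb'
  23: (6,25) 1 'f'
  24: (25,8) 1 'f'
  25: (8,16) 1 'f'
  26: (16,0) 0 ''
  27: (0,22) 2 'gb'
  28: (22,5) 1 'g'
  29: (5,4) 1 'g'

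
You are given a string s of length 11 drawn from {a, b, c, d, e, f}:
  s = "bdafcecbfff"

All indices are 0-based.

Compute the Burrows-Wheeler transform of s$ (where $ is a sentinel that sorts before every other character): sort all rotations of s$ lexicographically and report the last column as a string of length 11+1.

fd$cefbcfafb

rank  rotation      last
    0  $bdafcecbfff  f
    1  afcecbfff$bd  d
    2  bdafcecbfff$  $
    3  bfff$bdafcec  c
    4  cbfff$bdafce  e
    5  cecbfff$bdaf  f
    6  dafcecbfff$b  b
    7  ecbfff$bdafc  c
    8  f$bdafcecbff  f
    9  fcecbfff$bda  a
   10  ff$bdafcecbf  f
   11  fff$bdafcecb  b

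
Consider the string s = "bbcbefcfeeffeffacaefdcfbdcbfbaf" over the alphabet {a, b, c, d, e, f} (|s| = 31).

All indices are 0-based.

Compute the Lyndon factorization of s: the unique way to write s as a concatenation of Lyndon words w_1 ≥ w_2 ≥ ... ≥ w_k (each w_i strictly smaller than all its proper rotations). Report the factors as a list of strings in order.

emit factor 1: 'bbcbefcfeeffeff' (i=0, period=15)
emit factor 2: 'acaefdcfbdcbfbaf' (i=15, period=16)

["bbcbefcfeeffeff", "acaefdcfbdcbfbaf"]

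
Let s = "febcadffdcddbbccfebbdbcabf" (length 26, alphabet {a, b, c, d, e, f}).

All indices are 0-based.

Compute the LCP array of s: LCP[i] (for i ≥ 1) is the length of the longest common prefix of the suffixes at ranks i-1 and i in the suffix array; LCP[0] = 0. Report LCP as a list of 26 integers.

sorted suffixes:
  #0 SA[0]=23  'abf'
  #1 SA[1]=4  'adffdcddbbccfebbdbcabf'
  #2 SA[2]=12  'bbccfebbdbcabf'
  #3 SA[3]=18  'bbdbcabf'
  #4 SA[4]=21  'bcabf'
  #5 SA[5]=2  'bcadffdcddbbccfebbdbcabf'
  #6 SA[6]=13  'bccfebbdbcabf'
  #7 SA[7]=19  'bdbcabf'
  #8 SA[8]=24  'bf'
  #9 SA[9]=22  'cabf'
  #10 SA[10]=3  'cadffdcddbbccfebbdbcabf'
  #11 SA[11]=14  'ccfebbdbcabf'
  #12 SA[12]=9  'cddbbccfebbdbcabf'
  #13 SA[13]=15  'cfebbdbcabf'
  #14 SA[14]=11  'dbbccfebbdbcabf'
  #15 SA[15]=20  'dbcabf'
  #16 SA[16]=8  'dcddbbccfebbdbcabf'
  #17 SA[17]=10  'ddbbccfebbdbcabf'
  #18 SA[18]=5  'dffdcddbbccfebbdbcabf'
  #19 SA[19]=17  'ebbdbcabf'
  #20 SA[20]=1  'ebcadffdcddbbccfebbdbcabf'
  #21 SA[21]=25  'f'
  #22 SA[22]=7  'fdcddbbccfebbdbcabf'
  #23 SA[23]=16  'febbdbcabf'
  #24 SA[24]=0  'febcadffdcddbbccfebbdbcabf'
  #25 SA[25]=6  'ffdcddbbccfebbdbcabf'

SA = [23, 4, 12, 18, 21, 2, 13, 19, 24, 22, 3, 14, 9, 15, 11, 20, 8, 10, 5, 17, 1, 25, 7, 16, 0, 6]
rank  pair      lcp
   1  s[23:],s[4:]  1  'a'
   2  s[4:],s[12:]  0  ''
   3  s[12:],s[18:]  2  'bb'
   4  s[18:],s[21:]  1  'b'
   5  s[21:],s[2:]  3  'bca'
   6  s[2:],s[13:]  2  'bc'
   7  s[13:],s[19:]  1  'b'
   8  s[19:],s[24:]  1  'b'
   9  s[24:],s[22:]  0  ''
  10  s[22:],s[3:]  2  'ca'
  11  s[3:],s[14:]  1  'c'
  12  s[14:],s[9:]  1  'c'
  13  s[9:],s[15:]  1  'c'
  14  s[15:],s[11:]  0  ''
  15  s[11:],s[20:]  2  'db'
  16  s[20:],s[8:]  1  'd'
  17  s[8:],s[10:]  1  'd'
  18  s[10:],s[5:]  1  'd'
  19  s[5:],s[17:]  0  ''
  20  s[17:],s[1:]  2  'eb'
  21  s[1:],s[25:]  0  ''
  22  s[25:],s[7:]  1  'f'
  23  s[7:],s[16:]  1  'f'
  24  s[16:],s[0:]  3  'feb'
  25  s[0:],s[6:]  1  'f'

[0, 1, 0, 2, 1, 3, 2, 1, 1, 0, 2, 1, 1, 1, 0, 2, 1, 1, 1, 0, 2, 0, 1, 1, 3, 1]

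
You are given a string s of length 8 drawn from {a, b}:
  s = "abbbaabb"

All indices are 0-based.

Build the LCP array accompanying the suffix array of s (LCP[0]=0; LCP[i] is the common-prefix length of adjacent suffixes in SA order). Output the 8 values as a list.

sorted suffixes:
  #0 SA[0]=4  'aabb'
  #1 SA[1]=5  'abb'
  #2 SA[2]=0  'abbbaabb'
  #3 SA[3]=7  'b'
  #4 SA[4]=3  'baabb'
  #5 SA[5]=6  'bb'
  #6 SA[6]=2  'bbaabb'
  #7 SA[7]=1  'bbbaabb'

SA = [4, 5, 0, 7, 3, 6, 2, 1]
i: (SA[i-1],SA[i]) lcp shared
  1: (4,5) 1 'a'
  2: (5,0) 3 'abb'
  3: (0,7) 0 ''
  4: (7,3) 1 'b'
  5: (3,6) 1 'b'
  6: (6,2) 2 'bb'
  7: (2,1) 2 'bb'

[0, 1, 3, 0, 1, 1, 2, 2]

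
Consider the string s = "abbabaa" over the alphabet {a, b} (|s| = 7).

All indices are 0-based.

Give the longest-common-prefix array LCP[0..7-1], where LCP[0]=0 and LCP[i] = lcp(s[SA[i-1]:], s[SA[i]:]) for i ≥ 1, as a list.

[0, 1, 1, 2, 0, 2, 1]

rank→(start, suffix):
  0 → (6, 'a')
  1 → (5, 'aa')
  2 → (3, 'abaa')
  3 → (0, 'abbabaa')
  4 → (4, 'baa')
  5 → (2, 'babaa')
  6 → (1, 'bbabaa')

SA = [6, 5, 3, 0, 4, 2, 1]
[i] adj suffixes → lcp
  [1] 6/5 → 1 ('a')
  [2] 5/3 → 1 ('a')
  [3] 3/0 → 2 ('ab')
  [4] 0/4 → 0 ('')
  [5] 4/2 → 2 ('ba')
  [6] 2/1 → 1 ('b')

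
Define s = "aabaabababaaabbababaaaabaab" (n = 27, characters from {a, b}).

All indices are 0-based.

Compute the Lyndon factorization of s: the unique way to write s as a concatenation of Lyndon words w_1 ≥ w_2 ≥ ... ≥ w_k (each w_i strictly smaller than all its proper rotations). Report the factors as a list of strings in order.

["aabaababab", "aaabbabab", "aaaabaab"]

emit factor 1: 'aabaababab' (i=0, period=10)
emit factor 2: 'aaabbabab' (i=10, period=9)
emit factor 3: 'aaaabaab' (i=19, period=8)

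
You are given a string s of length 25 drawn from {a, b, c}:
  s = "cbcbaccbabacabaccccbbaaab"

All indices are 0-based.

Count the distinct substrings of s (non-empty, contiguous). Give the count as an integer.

279

rank→(start, suffix):
  0 → (21, 'aaab')
  1 → (22, 'aab')
  2 → (23, 'ab')
  3 → (8, 'abacabaccccbbaaab')
  4 → (12, 'abaccccbbaaab')
  5 → (10, 'acabaccccbbaaab')
  6 → (4, 'accbabacabaccccbbaaab')
  7 → (14, 'accccbbaaab')
  8 → (24, 'b')
  9 → (20, 'baaab')
  10 → (7, 'babacabaccccbbaaab')
  11 → (9, 'bacabaccccbbaaab')
  12 → (3, 'baccbabacabaccccbbaaab')
  13 → (13, 'baccccbbaaab')
  14 → (19, 'bbaaab')
  15 → (1, 'bcbaccbabacabaccccbbaaab')
  16 → (11, 'cabaccccbbaaab')
  17 → (6, 'cbabacabaccccbbaaab')
  18 → (2, 'cbaccbabacabaccccbbaaab')
  19 → (18, 'cbbaaab')
  20 → (0, 'cbcbaccbabacabaccccbbaaab')
  21 → (5, 'ccbabacabaccccbbaaab')
  22 → (17, 'ccbbaaab')
  23 → (16, 'cccbbaaab')
  24 → (15, 'ccccbbaaab')

SA = [21, 22, 23, 8, 12, 10, 4, 14, 24, 20, 7, 9, 3, 13, 19, 1, 11, 6, 2, 18, 0, 5, 17, 16, 15]
[i] adj suffixes → lcp
  [1] 21/22 → 2 ('aa')
  [2] 22/23 → 1 ('a')
  [3] 23/8 → 2 ('ab')
  [4] 8/12 → 4 ('abac')
  [5] 12/10 → 1 ('a')
  [6] 10/4 → 2 ('ac')
  [7] 4/14 → 3 ('acc')
  [8] 14/24 → 0 ('')
  [9] 24/20 → 1 ('b')
  [10] 20/7 → 2 ('ba')
  [11] 7/9 → 2 ('ba')
  [12] 9/3 → 3 ('bac')
  [13] 3/13 → 4 ('bacc')
  [14] 13/19 → 1 ('b')
  [15] 19/1 → 1 ('b')
  [16] 1/11 → 0 ('')
  [17] 11/6 → 1 ('c')
  [18] 6/2 → 3 ('cba')
  [19] 2/18 → 2 ('cb')
  [20] 18/0 → 2 ('cb')
  [21] 0/5 → 1 ('c')
  [22] 5/17 → 3 ('ccb')
  [23] 17/16 → 2 ('cc')
  [24] 16/15 → 3 ('ccc')

n(n+1)/2 = 25·26/2 = 325
Σ LCP = 0 + 2 + 1 + 2 + 4 + 1 + 2 + 3 + 0 + 1 + 2 + 2 + 3 + 4 + 1 + 1 + 0 + 1 + 3 + 2 + 2 + 1 + 3 + 2 + 3 = 46
distinct = 325 − 46 = 279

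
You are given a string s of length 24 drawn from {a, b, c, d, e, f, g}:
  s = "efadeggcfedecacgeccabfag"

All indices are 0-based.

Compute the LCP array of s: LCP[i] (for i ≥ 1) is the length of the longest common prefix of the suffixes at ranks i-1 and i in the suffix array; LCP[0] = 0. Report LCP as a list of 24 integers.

rank→(start, suffix):
  0 → (19, 'abfag')
  1 → (13, 'acgeccabfag')
  2 → (2, 'adeggcfedecacgeccabfag')
  3 → (22, 'ag')
  4 → (20, 'bfag')
  5 → (18, 'cabfag')
  6 → (12, 'cacgeccabfag')
  7 → (17, 'ccabfag')
  8 → (7, 'cfedecacgeccabfag')
  9 → (14, 'cgeccabfag')
  10 → (10, 'decacgeccabfag')
  11 → (3, 'deggcfedecacgeccabfag')
  12 → (11, 'ecacgeccabfag')
  13 → (16, 'eccabfag')
  14 → (9, 'edecacgeccabfag')
  15 → (0, 'efadeggcfedecacgeccabfag')
  16 → (4, 'eggcfedecacgeccabfag')
  17 → (1, 'fadeggcfedecacgeccabfag')
  18 → (21, 'fag')
  19 → (8, 'fedecacgeccabfag')
  20 → (23, 'g')
  21 → (6, 'gcfedecacgeccabfag')
  22 → (15, 'geccabfag')
  23 → (5, 'ggcfedecacgeccabfag')

SA = [19, 13, 2, 22, 20, 18, 12, 17, 7, 14, 10, 3, 11, 16, 9, 0, 4, 1, 21, 8, 23, 6, 15, 5]
rank  pair      lcp
   1  s[19:],s[13:]  1  'a'
   2  s[13:],s[2:]  1  'a'
   3  s[2:],s[22:]  1  'a'
   4  s[22:],s[20:]  0  ''
   5  s[20:],s[18:]  0  ''
   6  s[18:],s[12:]  2  'ca'
   7  s[12:],s[17:]  1  'c'
   8  s[17:],s[7:]  1  'c'
   9  s[7:],s[14:]  1  'c'
  10  s[14:],s[10:]  0  ''
  11  s[10:],s[3:]  2  'de'
  12  s[3:],s[11:]  0  ''
  13  s[11:],s[16:]  2  'ec'
  14  s[16:],s[9:]  1  'e'
  15  s[9:],s[0:]  1  'e'
  16  s[0:],s[4:]  1  'e'
  17  s[4:],s[1:]  0  ''
  18  s[1:],s[21:]  2  'fa'
  19  s[21:],s[8:]  1  'f'
  20  s[8:],s[23:]  0  ''
  21  s[23:],s[6:]  1  'g'
  22  s[6:],s[15:]  1  'g'
  23  s[15:],s[5:]  1  'g'

[0, 1, 1, 1, 0, 0, 2, 1, 1, 1, 0, 2, 0, 2, 1, 1, 1, 0, 2, 1, 0, 1, 1, 1]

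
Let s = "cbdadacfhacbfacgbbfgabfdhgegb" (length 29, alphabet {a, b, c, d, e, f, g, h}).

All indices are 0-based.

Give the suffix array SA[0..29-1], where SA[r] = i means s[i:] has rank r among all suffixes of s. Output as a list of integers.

[20, 9, 5, 13, 3, 28, 16, 1, 11, 21, 17, 0, 10, 6, 14, 4, 2, 23, 26, 12, 22, 18, 7, 19, 27, 15, 25, 8, 24]

rank | idx | suffix
   0 |  20 | abfdhgegb
   1 |   9 | acbfacgbbfgabfdhgegb
   2 |   5 | acfhacbfacgbbfgabfdhgegb
   3 |  13 | acgbbfgabfdhgegb
   4 |   3 | adacfhacbfacgbbfgabfdhgegb
   5 |  28 | b
   6 |  16 | bbfgabfdhgegb
   7 |   1 | bdadacfhacbfacgbbfgabfdhgegb
   8 |  11 | bfacgbbfgabfdhgegb
   9 |  21 | bfdhgegb
  10 |  17 | bfgabfdhgegb
  11 |   0 | cbdadacfhacbfacgbbfgabfdhgegb
  12 |  10 | cbfacgbbfgabfdhgegb
  13 |   6 | cfhacbfacgbbfgabfdhgegb
  14 |  14 | cgbbfgabfdhgegb
  15 |   4 | dacfhacbfacgbbfgabfdhgegb
  16 |   2 | dadacfhacbfacgbbfgabfdhgegb
  17 |  23 | dhgegb
  18 |  26 | egb
  19 |  12 | facgbbfgabfdhgegb
  20 |  22 | fdhgegb
  21 |  18 | fgabfdhgegb
  22 |   7 | fhacbfacgbbfgabfdhgegb
  23 |  19 | gabfdhgegb
  24 |  27 | gb
  25 |  15 | gbbfgabfdhgegb
  26 |  25 | gegb
  27 |   8 | hacbfacgbbfgabfdhgegb
  28 |  24 | hgegb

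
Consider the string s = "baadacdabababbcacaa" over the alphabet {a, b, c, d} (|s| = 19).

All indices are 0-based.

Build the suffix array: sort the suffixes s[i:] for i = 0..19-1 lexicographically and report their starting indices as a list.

[18, 17, 1, 7, 9, 11, 15, 4, 2, 0, 8, 10, 12, 13, 16, 14, 5, 6, 3]

rank | idx | suffix
   0 |  18 | a
   1 |  17 | aa
   2 |   1 | aadacdabababbcacaa
   3 |   7 | abababbcacaa
   4 |   9 | ababbcacaa
   5 |  11 | abbcacaa
   6 |  15 | acaa
   7 |   4 | acdabababbcacaa
   8 |   2 | adacdabababbcacaa
   9 |   0 | baadacdabababbcacaa
  10 |   8 | bababbcacaa
  11 |  10 | babbcacaa
  12 |  12 | bbcacaa
  13 |  13 | bcacaa
  14 |  16 | caa
  15 |  14 | cacaa
  16 |   5 | cdabababbcacaa
  17 |   6 | dabababbcacaa
  18 |   3 | dacdabababbcacaa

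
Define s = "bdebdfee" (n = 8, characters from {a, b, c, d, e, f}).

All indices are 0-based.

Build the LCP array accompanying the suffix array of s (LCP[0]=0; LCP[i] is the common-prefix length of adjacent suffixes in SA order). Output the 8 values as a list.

[0, 2, 0, 1, 0, 1, 1, 0]

rank | idx | suffix
   0 |   0 | bdebdfee
   1 |   3 | bdfee
   2 |   1 | debdfee
   3 |   4 | dfee
   4 |   7 | e
   5 |   2 | ebdfee
   6 |   6 | ee
   7 |   5 | fee

SA = [0, 3, 1, 4, 7, 2, 6, 5]
i: (SA[i-1],SA[i]) lcp shared
  1: (0,3) 2 'bd'
  2: (3,1) 0 ''
  3: (1,4) 1 'd'
  4: (4,7) 0 ''
  5: (7,2) 1 'e'
  6: (2,6) 1 'e'
  7: (6,5) 0 ''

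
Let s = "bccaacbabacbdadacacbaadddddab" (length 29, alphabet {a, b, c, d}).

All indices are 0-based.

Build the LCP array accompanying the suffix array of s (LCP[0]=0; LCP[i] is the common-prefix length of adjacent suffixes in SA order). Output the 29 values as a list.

[0, 2, 1, 2, 1, 2, 4, 3, 1, 2, 0, 1, 2, 2, 1, 1, 0, 2, 1, 3, 2, 1, 0, 2, 2, 1, 2, 3, 4]

sorted suffixes:
  #0 SA[0]=3  'aacbabacbdadacacbaadddddab'
  #1 SA[1]=20  'aadddddab'
  #2 SA[2]=27  'ab'
  #3 SA[3]=7  'abacbdadacacbaadddddab'
  #4 SA[4]=15  'acacbaadddddab'
  #5 SA[5]=17  'acbaadddddab'
  #6 SA[6]=4  'acbabacbdadacacbaadddddab'
  #7 SA[7]=9  'acbdadacacbaadddddab'
  #8 SA[8]=13  'adacacbaadddddab'
  #9 SA[9]=21  'adddddab'
  #10 SA[10]=28  'b'
  #11 SA[11]=19  'baadddddab'
  #12 SA[12]=6  'babacbdadacacbaadddddab'
  #13 SA[13]=8  'bacbdadacacbaadddddab'
  #14 SA[14]=0  'bccaacbabacbdadacacbaadddddab'
  #15 SA[15]=11  'bdadacacbaadddddab'
  #16 SA[16]=2  'caacbabacbdadacacbaadddddab'
  #17 SA[17]=16  'cacbaadddddab'
  #18 SA[18]=18  'cbaadddddab'
  #19 SA[19]=5  'cbabacbdadacacbaadddddab'
  #20 SA[20]=10  'cbdadacacbaadddddab'
  #21 SA[21]=1  'ccaacbabacbdadacacbaadddddab'
  #22 SA[22]=26  'dab'
  #23 SA[23]=14  'dacacbaadddddab'
  #24 SA[24]=12  'dadacacbaadddddab'
  #25 SA[25]=25  'ddab'
  #26 SA[26]=24  'dddab'
  #27 SA[27]=23  'ddddab'
  #28 SA[28]=22  'dddddab'

SA = [3, 20, 27, 7, 15, 17, 4, 9, 13, 21, 28, 19, 6, 8, 0, 11, 2, 16, 18, 5, 10, 1, 26, 14, 12, 25, 24, 23, 22]
i: (SA[i-1],SA[i]) lcp shared
  1: (3,20) 2 'aa'
  2: (20,27) 1 'a'
  3: (27,7) 2 'ab'
  4: (7,15) 1 'a'
  5: (15,17) 2 'ac'
  6: (17,4) 4 'acba'
  7: (4,9) 3 'acb'
  8: (9,13) 1 'a'
  9: (13,21) 2 'ad'
  10: (21,28) 0 ''
  11: (28,19) 1 'b'
  12: (19,6) 2 'ba'
  13: (6,8) 2 'ba'
  14: (8,0) 1 'b'
  15: (0,11) 1 'b'
  16: (11,2) 0 ''
  17: (2,16) 2 'ca'
  18: (16,18) 1 'c'
  19: (18,5) 3 'cba'
  20: (5,10) 2 'cb'
  21: (10,1) 1 'c'
  22: (1,26) 0 ''
  23: (26,14) 2 'da'
  24: (14,12) 2 'da'
  25: (12,25) 1 'd'
  26: (25,24) 2 'dd'
  27: (24,23) 3 'ddd'
  28: (23,22) 4 'dddd'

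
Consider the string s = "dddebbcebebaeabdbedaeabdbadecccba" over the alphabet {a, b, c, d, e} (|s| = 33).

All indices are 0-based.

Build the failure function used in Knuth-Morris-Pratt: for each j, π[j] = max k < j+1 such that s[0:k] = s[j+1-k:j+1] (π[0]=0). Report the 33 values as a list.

[0, 1, 2, 0, 0, 0, 0, 0, 0, 0, 0, 0, 0, 0, 0, 1, 0, 0, 1, 0, 0, 0, 0, 1, 0, 0, 1, 0, 0, 0, 0, 0, 0]

π[0] = 0
j=1 s[j]='d': π[1]=1 (border 'd')
j=2 s[j]='d': π[2]=2 (border 'dd')
j=3 s[j]='e': k: 2→1→0; π[3]=0 (border '')
j=4 s[j]='b': π[4]=0 (border '')
j=5 s[j]='b': π[5]=0 (border '')
j=6 s[j]='c': π[6]=0 (border '')
j=7 s[j]='e': π[7]=0 (border '')
j=8 s[j]='b': π[8]=0 (border '')
j=9 s[j]='e': π[9]=0 (border '')
j=10 s[j]='b': π[10]=0 (border '')
j=11 s[j]='a': π[11]=0 (border '')
j=12 s[j]='e': π[12]=0 (border '')
j=13 s[j]='a': π[13]=0 (border '')
j=14 s[j]='b': π[14]=0 (border '')
j=15 s[j]='d': π[15]=1 (border 'd')
j=16 s[j]='b': k: 1→0; π[16]=0 (border '')
j=17 s[j]='e': π[17]=0 (border '')
j=18 s[j]='d': π[18]=1 (border 'd')
j=19 s[j]='a': k: 1→0; π[19]=0 (border '')
j=20 s[j]='e': π[20]=0 (border '')
j=21 s[j]='a': π[21]=0 (border '')
j=22 s[j]='b': π[22]=0 (border '')
j=23 s[j]='d': π[23]=1 (border 'd')
j=24 s[j]='b': k: 1→0; π[24]=0 (border '')
j=25 s[j]='a': π[25]=0 (border '')
j=26 s[j]='d': π[26]=1 (border 'd')
j=27 s[j]='e': k: 1→0; π[27]=0 (border '')
j=28 s[j]='c': π[28]=0 (border '')
j=29 s[j]='c': π[29]=0 (border '')
j=30 s[j]='c': π[30]=0 (border '')
j=31 s[j]='b': π[31]=0 (border '')
j=32 s[j]='a': π[32]=0 (border '')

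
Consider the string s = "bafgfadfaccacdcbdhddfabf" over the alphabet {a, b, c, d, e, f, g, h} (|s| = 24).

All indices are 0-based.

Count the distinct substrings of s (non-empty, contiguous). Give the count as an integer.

278

rank | idx | suffix
   0 |  21 | abf
   1 |   8 | accacdcbdhddfabf
   2 |  11 | acdcbdhddfabf
   3 |   5 | adfaccacdcbdhddfabf
   4 |   1 | afgfadfaccacdcbdhddfabf
   5 |   0 | bafgfadfaccacdcbdhddfabf
   6 |  15 | bdhddfabf
   7 |  22 | bf
   8 |  10 | cacdcbdhddfabf
   9 |  14 | cbdhddfabf
  10 |   9 | ccacdcbdhddfabf
  11 |  12 | cdcbdhddfabf
  12 |  13 | dcbdhddfabf
  13 |  18 | ddfabf
  14 |  19 | dfabf
  15 |   6 | dfaccacdcbdhddfabf
  16 |  16 | dhddfabf
  17 |  23 | f
  18 |  20 | fabf
  19 |   7 | faccacdcbdhddfabf
  20 |   4 | fadfaccacdcbdhddfabf
  21 |   2 | fgfadfaccacdcbdhddfabf
  22 |   3 | gfadfaccacdcbdhddfabf
  23 |  17 | hddfabf

SA = [21, 8, 11, 5, 1, 0, 15, 22, 10, 14, 9, 12, 13, 18, 19, 6, 16, 23, 20, 7, 4, 2, 3, 17]
[i] adj suffixes → lcp
  [1] 21/8 → 1 ('a')
  [2] 8/11 → 2 ('ac')
  [3] 11/5 → 1 ('a')
  [4] 5/1 → 1 ('a')
  [5] 1/0 → 0 ('')
  [6] 0/15 → 1 ('b')
  [7] 15/22 → 1 ('b')
  [8] 22/10 → 0 ('')
  [9] 10/14 → 1 ('c')
  [10] 14/9 → 1 ('c')
  [11] 9/12 → 1 ('c')
  [12] 12/13 → 0 ('')
  [13] 13/18 → 1 ('d')
  [14] 18/19 → 1 ('d')
  [15] 19/6 → 3 ('dfa')
  [16] 6/16 → 1 ('d')
  [17] 16/23 → 0 ('')
  [18] 23/20 → 1 ('f')
  [19] 20/7 → 2 ('fa')
  [20] 7/4 → 2 ('fa')
  [21] 4/2 → 1 ('f')
  [22] 2/3 → 0 ('')
  [23] 3/17 → 0 ('')

n(n+1)/2 = 24·25/2 = 300
Σ LCP = 0 + 1 + 2 + 1 + 1 + 0 + 1 + 1 + 0 + 1 + 1 + 1 + 0 + 1 + 1 + 3 + 1 + 0 + 1 + 2 + 2 + 1 + 0 + 0 = 22
distinct = 300 − 22 = 278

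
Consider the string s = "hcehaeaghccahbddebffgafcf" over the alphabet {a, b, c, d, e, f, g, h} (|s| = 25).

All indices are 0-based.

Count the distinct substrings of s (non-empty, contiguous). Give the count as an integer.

rank→(start, suffix):
  0 → (4, 'aeaghccahbddebffgafcf')
  1 → (21, 'afcf')
  2 → (6, 'aghccahbddebffgafcf')
  3 → (11, 'ahbddebffgafcf')
  4 → (13, 'bddebffgafcf')
  5 → (17, 'bffgafcf')
  6 → (10, 'cahbddebffgafcf')
  7 → (9, 'ccahbddebffgafcf')
  8 → (1, 'cehaeaghccahbddebffgafcf')
  9 → (23, 'cf')
  10 → (14, 'ddebffgafcf')
  11 → (15, 'debffgafcf')
  12 → (5, 'eaghccahbddebffgafcf')
  13 → (16, 'ebffgafcf')
  14 → (2, 'ehaeaghccahbddebffgafcf')
  15 → (24, 'f')
  16 → (22, 'fcf')
  17 → (18, 'ffgafcf')
  18 → (19, 'fgafcf')
  19 → (20, 'gafcf')
  20 → (7, 'ghccahbddebffgafcf')
  21 → (3, 'haeaghccahbddebffgafcf')
  22 → (12, 'hbddebffgafcf')
  23 → (8, 'hccahbddebffgafcf')
  24 → (0, 'hcehaeaghccahbddebffgafcf')

SA = [4, 21, 6, 11, 13, 17, 10, 9, 1, 23, 14, 15, 5, 16, 2, 24, 22, 18, 19, 20, 7, 3, 12, 8, 0]
[i] adj suffixes → lcp
  [1] 4/21 → 1 ('a')
  [2] 21/6 → 1 ('a')
  [3] 6/11 → 1 ('a')
  [4] 11/13 → 0 ('')
  [5] 13/17 → 1 ('b')
  [6] 17/10 → 0 ('')
  [7] 10/9 → 1 ('c')
  [8] 9/1 → 1 ('c')
  [9] 1/23 → 1 ('c')
  [10] 23/14 → 0 ('')
  [11] 14/15 → 1 ('d')
  [12] 15/5 → 0 ('')
  [13] 5/16 → 1 ('e')
  [14] 16/2 → 1 ('e')
  [15] 2/24 → 0 ('')
  [16] 24/22 → 1 ('f')
  [17] 22/18 → 1 ('f')
  [18] 18/19 → 1 ('f')
  [19] 19/20 → 0 ('')
  [20] 20/7 → 1 ('g')
  [21] 7/3 → 0 ('')
  [22] 3/12 → 1 ('h')
  [23] 12/8 → 1 ('h')
  [24] 8/0 → 2 ('hc')

n(n+1)/2 = 25·26/2 = 325
Σ LCP = 0 + 1 + 1 + 1 + 0 + 1 + 0 + 1 + 1 + 1 + 0 + 1 + 0 + 1 + 1 + 0 + 1 + 1 + 1 + 0 + 1 + 0 + 1 + 1 + 2 = 18
distinct = 325 − 18 = 307

307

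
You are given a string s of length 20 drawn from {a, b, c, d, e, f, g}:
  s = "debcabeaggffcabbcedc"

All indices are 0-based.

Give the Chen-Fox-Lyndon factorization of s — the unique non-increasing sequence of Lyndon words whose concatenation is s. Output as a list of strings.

["de", "bc", "abeaggffc", "abbcedc"]

emit factor 1: 'de' (i=0, period=2)
emit factor 2: 'bc' (i=2, period=2)
emit factor 3: 'abeaggffc' (i=4, period=9)
emit factor 4: 'abbcedc' (i=13, period=7)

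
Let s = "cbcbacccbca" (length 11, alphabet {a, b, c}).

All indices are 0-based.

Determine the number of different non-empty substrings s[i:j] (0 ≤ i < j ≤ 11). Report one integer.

sorted suffixes:
  #0 SA[0]=10  'a'
  #1 SA[1]=4  'acccbca'
  #2 SA[2]=3  'bacccbca'
  #3 SA[3]=8  'bca'
  #4 SA[4]=1  'bcbacccbca'
  #5 SA[5]=9  'ca'
  #6 SA[6]=2  'cbacccbca'
  #7 SA[7]=7  'cbca'
  #8 SA[8]=0  'cbcbacccbca'
  #9 SA[9]=6  'ccbca'
  #10 SA[10]=5  'cccbca'

SA = [10, 4, 3, 8, 1, 9, 2, 7, 0, 6, 5]
[i] adj suffixes → lcp
  [1] 10/4 → 1 ('a')
  [2] 4/3 → 0 ('')
  [3] 3/8 → 1 ('b')
  [4] 8/1 → 2 ('bc')
  [5] 1/9 → 0 ('')
  [6] 9/2 → 1 ('c')
  [7] 2/7 → 2 ('cb')
  [8] 7/0 → 3 ('cbc')
  [9] 0/6 → 1 ('c')
  [10] 6/5 → 2 ('cc')

n(n+1)/2 = 11·12/2 = 66
Σ LCP = 0 + 1 + 0 + 1 + 2 + 0 + 1 + 2 + 3 + 1 + 2 = 13
distinct = 66 − 13 = 53

53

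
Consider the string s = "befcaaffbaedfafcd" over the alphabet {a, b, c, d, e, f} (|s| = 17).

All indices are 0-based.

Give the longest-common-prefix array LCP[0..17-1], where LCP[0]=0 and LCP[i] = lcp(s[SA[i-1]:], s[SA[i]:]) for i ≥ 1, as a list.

sorted suffixes:
  #0 SA[0]=4  'aaffbaedfafcd'
  #1 SA[1]=9  'aedfafcd'
  #2 SA[2]=13  'afcd'
  #3 SA[3]=5  'affbaedfafcd'
  #4 SA[4]=8  'baedfafcd'
  #5 SA[5]=0  'befcaaffbaedfafcd'
  #6 SA[6]=3  'caaffbaedfafcd'
  #7 SA[7]=15  'cd'
  #8 SA[8]=16  'd'
  #9 SA[9]=11  'dfafcd'
  #10 SA[10]=10  'edfafcd'
  #11 SA[11]=1  'efcaaffbaedfafcd'
  #12 SA[12]=12  'fafcd'
  #13 SA[13]=7  'fbaedfafcd'
  #14 SA[14]=2  'fcaaffbaedfafcd'
  #15 SA[15]=14  'fcd'
  #16 SA[16]=6  'ffbaedfafcd'

SA = [4, 9, 13, 5, 8, 0, 3, 15, 16, 11, 10, 1, 12, 7, 2, 14, 6]
rank  pair      lcp
   1  s[4:],s[9:]  1  'a'
   2  s[9:],s[13:]  1  'a'
   3  s[13:],s[5:]  2  'af'
   4  s[5:],s[8:]  0  ''
   5  s[8:],s[0:]  1  'b'
   6  s[0:],s[3:]  0  ''
   7  s[3:],s[15:]  1  'c'
   8  s[15:],s[16:]  0  ''
   9  s[16:],s[11:]  1  'd'
  10  s[11:],s[10:]  0  ''
  11  s[10:],s[1:]  1  'e'
  12  s[1:],s[12:]  0  ''
  13  s[12:],s[7:]  1  'f'
  14  s[7:],s[2:]  1  'f'
  15  s[2:],s[14:]  2  'fc'
  16  s[14:],s[6:]  1  'f'

[0, 1, 1, 2, 0, 1, 0, 1, 0, 1, 0, 1, 0, 1, 1, 2, 1]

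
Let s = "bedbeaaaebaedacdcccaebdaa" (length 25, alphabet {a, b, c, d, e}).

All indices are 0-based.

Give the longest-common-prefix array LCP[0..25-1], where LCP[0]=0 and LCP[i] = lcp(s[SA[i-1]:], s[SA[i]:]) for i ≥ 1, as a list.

sorted suffixes:
  #0 SA[0]=24  'a'
  #1 SA[1]=23  'aa'
  #2 SA[2]=5  'aaaebaedacdcccaebdaa'
  #3 SA[3]=6  'aaebaedacdcccaebdaa'
  #4 SA[4]=13  'acdcccaebdaa'
  #5 SA[5]=7  'aebaedacdcccaebdaa'
  #6 SA[6]=19  'aebdaa'
  #7 SA[7]=10  'aedacdcccaebdaa'
  #8 SA[8]=9  'baedacdcccaebdaa'
  #9 SA[9]=21  'bdaa'
  #10 SA[10]=3  'beaaaebaedacdcccaebdaa'
  #11 SA[11]=0  'bedbeaaaebaedacdcccaebdaa'
  #12 SA[12]=18  'caebdaa'
  #13 SA[13]=17  'ccaebdaa'
  #14 SA[14]=16  'cccaebdaa'
  #15 SA[15]=14  'cdcccaebdaa'
  #16 SA[16]=22  'daa'
  #17 SA[17]=12  'dacdcccaebdaa'
  #18 SA[18]=2  'dbeaaaebaedacdcccaebdaa'
  #19 SA[19]=15  'dcccaebdaa'
  #20 SA[20]=4  'eaaaebaedacdcccaebdaa'
  #21 SA[21]=8  'ebaedacdcccaebdaa'
  #22 SA[22]=20  'ebdaa'
  #23 SA[23]=11  'edacdcccaebdaa'
  #24 SA[24]=1  'edbeaaaebaedacdcccaebdaa'

SA = [24, 23, 5, 6, 13, 7, 19, 10, 9, 21, 3, 0, 18, 17, 16, 14, 22, 12, 2, 15, 4, 8, 20, 11, 1]
[i] adj suffixes → lcp
  [1] 24/23 → 1 ('a')
  [2] 23/5 → 2 ('aa')
  [3] 5/6 → 2 ('aa')
  [4] 6/13 → 1 ('a')
  [5] 13/7 → 1 ('a')
  [6] 7/19 → 3 ('aeb')
  [7] 19/10 → 2 ('ae')
  [8] 10/9 → 0 ('')
  [9] 9/21 → 1 ('b')
  [10] 21/3 → 1 ('b')
  [11] 3/0 → 2 ('be')
  [12] 0/18 → 0 ('')
  [13] 18/17 → 1 ('c')
  [14] 17/16 → 2 ('cc')
  [15] 16/14 → 1 ('c')
  [16] 14/22 → 0 ('')
  [17] 22/12 → 2 ('da')
  [18] 12/2 → 1 ('d')
  [19] 2/15 → 1 ('d')
  [20] 15/4 → 0 ('')
  [21] 4/8 → 1 ('e')
  [22] 8/20 → 2 ('eb')
  [23] 20/11 → 1 ('e')
  [24] 11/1 → 2 ('ed')

[0, 1, 2, 2, 1, 1, 3, 2, 0, 1, 1, 2, 0, 1, 2, 1, 0, 2, 1, 1, 0, 1, 2, 1, 2]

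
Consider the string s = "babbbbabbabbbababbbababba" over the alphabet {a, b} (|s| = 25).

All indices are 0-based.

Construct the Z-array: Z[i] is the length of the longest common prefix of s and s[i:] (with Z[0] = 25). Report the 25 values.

Z[0]=25
i=1: outside box; Z[1]=0
i=2: outside box; Z[2]=1 extend→box=[2,3)
i=3: outside box; Z[3]=1 extend→box=[3,4)
i=4: outside box; Z[4]=1 extend→box=[4,5)
i=5: outside box; Z[5]=4 extend→box=[5,9)
i=6: min(r-i=3, Z[1]=0)=0; Z[6]=0
i=7: min(r-i=2, Z[2]=1)=1; Z[7]=1
i=8: min(r-i=1, Z[3]=1)=1; Z[8]=5 extend→box=[8,13)
i=9: min(r-i=4, Z[1]=0)=0; Z[9]=0
i=10: min(r-i=3, Z[2]=1)=1; Z[10]=1
i=11: min(r-i=2, Z[3]=1)=1; Z[11]=1
i=12: min(r-i=1, Z[4]=1)=1; Z[12]=3 extend→box=[12,15)
i=13: min(r-i=2, Z[1]=0)=0; Z[13]=0
i=14: min(r-i=1, Z[2]=1)=1; Z[14]=5 extend→box=[14,19)
i=15: min(r-i=4, Z[1]=0)=0; Z[15]=0
i=16: min(r-i=3, Z[2]=1)=1; Z[16]=1
i=17: min(r-i=2, Z[3]=1)=1; Z[17]=1
i=18: min(r-i=1, Z[4]=1)=1; Z[18]=3 extend→box=[18,21)
i=19: min(r-i=2, Z[1]=0)=0; Z[19]=0
i=20: min(r-i=1, Z[2]=1)=1; Z[20]=4 extend→box=[20,24)
i=21: min(r-i=3, Z[1]=0)=0; Z[21]=0
i=22: min(r-i=2, Z[2]=1)=1; Z[22]=1
i=23: min(r-i=1, Z[3]=1)=1; Z[23]=2 extend→box=[23,25)
i=24: min(r-i=1, Z[1]=0)=0; Z[24]=0

[25, 0, 1, 1, 1, 4, 0, 1, 5, 0, 1, 1, 3, 0, 5, 0, 1, 1, 3, 0, 4, 0, 1, 2, 0]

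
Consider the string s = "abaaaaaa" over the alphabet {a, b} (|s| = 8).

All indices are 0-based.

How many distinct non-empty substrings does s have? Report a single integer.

sorted suffixes:
  #0 SA[0]=7  'a'
  #1 SA[1]=6  'aa'
  #2 SA[2]=5  'aaa'
  #3 SA[3]=4  'aaaa'
  #4 SA[4]=3  'aaaaa'
  #5 SA[5]=2  'aaaaaa'
  #6 SA[6]=0  'abaaaaaa'
  #7 SA[7]=1  'baaaaaa'

SA = [7, 6, 5, 4, 3, 2, 0, 1]
[i] adj suffixes → lcp
  [1] 7/6 → 1 ('a')
  [2] 6/5 → 2 ('aa')
  [3] 5/4 → 3 ('aaa')
  [4] 4/3 → 4 ('aaaa')
  [5] 3/2 → 5 ('aaaaa')
  [6] 2/0 → 1 ('a')
  [7] 0/1 → 0 ('')

n(n+1)/2 = 8·9/2 = 36
Σ LCP = 0 + 1 + 2 + 3 + 4 + 5 + 1 + 0 = 16
distinct = 36 − 16 = 20

20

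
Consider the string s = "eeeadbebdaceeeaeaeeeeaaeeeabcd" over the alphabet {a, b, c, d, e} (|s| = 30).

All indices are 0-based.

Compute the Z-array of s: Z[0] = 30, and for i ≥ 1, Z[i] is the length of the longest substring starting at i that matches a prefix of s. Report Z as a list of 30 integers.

Z[0]=30
i=1: i≥r, start 0; Z[1]=2 extend→box=[1,3)
i=2: min(r-i=1, Z[1]=2)=1; Z[2]=1
i=3: i≥r, start 0; Z[3]=0
i=4: i≥r, start 0; Z[4]=0
i=5: i≥r, start 0; Z[5]=0
i=6: i≥r, start 0; Z[6]=1 extend→box=[6,7)
i=7: i≥r, start 0; Z[7]=0
i=8: i≥r, start 0; Z[8]=0
i=9: i≥r, start 0; Z[9]=0
i=10: i≥r, start 0; Z[10]=0
i=11: i≥r, start 0; Z[11]=4 extend→box=[11,15)
i=12: min(r-i=3, Z[1]=2)=2; Z[12]=2
i=13: min(r-i=2, Z[2]=1)=1; Z[13]=1
i=14: min(r-i=1, Z[3]=0)=0; Z[14]=0
i=15: i≥r, start 0; Z[15]=1 extend→box=[15,16)
i=16: i≥r, start 0; Z[16]=0
i=17: i≥r, start 0; Z[17]=3 extend→box=[17,20)
i=18: min(r-i=2, Z[1]=2)=2; Z[18]=4 extend→box=[18,22)
i=19: min(r-i=3, Z[1]=2)=2; Z[19]=2
i=20: min(r-i=2, Z[2]=1)=1; Z[20]=1
i=21: min(r-i=1, Z[3]=0)=0; Z[21]=0
i=22: i≥r, start 0; Z[22]=0
i=23: i≥r, start 0; Z[23]=4 extend→box=[23,27)
i=24: min(r-i=3, Z[1]=2)=2; Z[24]=2
i=25: min(r-i=2, Z[2]=1)=1; Z[25]=1
i=26: min(r-i=1, Z[3]=0)=0; Z[26]=0
i=27: i≥r, start 0; Z[27]=0
i=28: i≥r, start 0; Z[28]=0
i=29: i≥r, start 0; Z[29]=0

[30, 2, 1, 0, 0, 0, 1, 0, 0, 0, 0, 4, 2, 1, 0, 1, 0, 3, 4, 2, 1, 0, 0, 4, 2, 1, 0, 0, 0, 0]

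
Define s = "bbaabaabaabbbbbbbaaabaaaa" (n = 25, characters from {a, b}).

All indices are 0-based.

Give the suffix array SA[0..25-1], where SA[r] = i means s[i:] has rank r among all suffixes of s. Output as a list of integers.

rank | idx | suffix
   0 |  24 | a
   1 |  23 | aa
   2 |  22 | aaa
   3 |  21 | aaaa
   4 |  17 | aaabaaaa
   5 |  18 | aabaaaa
   6 |   2 | aabaabaabbbbbbbaaabaaaa
   7 |   5 | aabaabbbbbbbaaabaaaa
   8 |   8 | aabbbbbbbaaabaaaa
   9 |  19 | abaaaa
  10 |   3 | abaabaabbbbbbbaaabaaaa
  11 |   6 | abaabbbbbbbaaabaaaa
  12 |   9 | abbbbbbbaaabaaaa
  13 |  20 | baaaa
  14 |  16 | baaabaaaa
  15 |   1 | baabaabaabbbbbbbaaabaaaa
  16 |   4 | baabaabbbbbbbaaabaaaa
  17 |   7 | baabbbbbbbaaabaaaa
  18 |  15 | bbaaabaaaa
  19 |   0 | bbaabaabaabbbbbbbaaabaaaa
  20 |  14 | bbbaaabaaaa
  21 |  13 | bbbbaaabaaaa
  22 |  12 | bbbbbaaabaaaa
  23 |  11 | bbbbbbaaabaaaa
  24 |  10 | bbbbbbbaaabaaaa

[24, 23, 22, 21, 17, 18, 2, 5, 8, 19, 3, 6, 9, 20, 16, 1, 4, 7, 15, 0, 14, 13, 12, 11, 10]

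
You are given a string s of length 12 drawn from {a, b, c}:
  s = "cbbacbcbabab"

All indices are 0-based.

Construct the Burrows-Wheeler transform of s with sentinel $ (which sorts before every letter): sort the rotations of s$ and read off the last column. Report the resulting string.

bbbbaacbccb$a

rank  rotation       last
    0  $cbbacbcbabab  b
    1  ab$cbbacbcbab  b
    2  abab$cbbacbcb  b
    3  acbcbabab$cbb  b
    4  b$cbbacbcbaba  a
    5  bab$cbbacbcba  a
    6  babab$cbbacbc  c
    7  bacbcbabab$cb  b
    8  bbacbcbabab$c  c
    9  bcbabab$cbbac  c
   10  cbabab$cbbacb  b
   11  cbbacbcbabab$  $
   12  cbcbabab$cbba  a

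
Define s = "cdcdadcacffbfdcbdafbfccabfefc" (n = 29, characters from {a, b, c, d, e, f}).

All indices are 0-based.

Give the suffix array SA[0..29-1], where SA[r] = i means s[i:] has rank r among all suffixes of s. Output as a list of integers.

[23, 7, 4, 17, 15, 19, 11, 24, 28, 22, 6, 14, 21, 2, 0, 8, 3, 16, 5, 13, 1, 26, 18, 10, 27, 20, 12, 25, 9]

sorted suffixes:
  #0 SA[0]=23  'abfefc'
  #1 SA[1]=7  'acffbfdcbdafbfccabfefc'
  #2 SA[2]=4  'adcacffbfdcbdafbfccabfefc'
  #3 SA[3]=17  'afbfccabfefc'
  #4 SA[4]=15  'bdafbfccabfefc'
  #5 SA[5]=19  'bfccabfefc'
  #6 SA[6]=11  'bfdcbdafbfccabfefc'
  #7 SA[7]=24  'bfefc'
  #8 SA[8]=28  'c'
  #9 SA[9]=22  'cabfefc'
  #10 SA[10]=6  'cacffbfdcbdafbfccabfefc'
  #11 SA[11]=14  'cbdafbfccabfefc'
  #12 SA[12]=21  'ccabfefc'
  #13 SA[13]=2  'cdadcacffbfdcbdafbfccabfefc'
  #14 SA[14]=0  'cdcdadcacffbfdcbdafbfccabfefc'
  #15 SA[15]=8  'cffbfdcbdafbfccabfefc'
  #16 SA[16]=3  'dadcacffbfdcbdafbfccabfefc'
  #17 SA[17]=16  'dafbfccabfefc'
  #18 SA[18]=5  'dcacffbfdcbdafbfccabfefc'
  #19 SA[19]=13  'dcbdafbfccabfefc'
  #20 SA[20]=1  'dcdadcacffbfdcbdafbfccabfefc'
  #21 SA[21]=26  'efc'
  #22 SA[22]=18  'fbfccabfefc'
  #23 SA[23]=10  'fbfdcbdafbfccabfefc'
  #24 SA[24]=27  'fc'
  #25 SA[25]=20  'fccabfefc'
  #26 SA[26]=12  'fdcbdafbfccabfefc'
  #27 SA[27]=25  'fefc'
  #28 SA[28]=9  'ffbfdcbdafbfccabfefc'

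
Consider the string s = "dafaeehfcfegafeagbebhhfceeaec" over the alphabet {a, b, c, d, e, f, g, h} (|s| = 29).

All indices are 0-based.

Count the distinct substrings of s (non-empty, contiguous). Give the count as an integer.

rank→(start, suffix):
  0 → (26, 'aec')
  1 → (3, 'aeehfcfegafeagbebhhfceeaec')
  2 → (1, 'afaeehfcfegafeagbebhhfceeaec')
  3 → (12, 'afeagbebhhfceeaec')
  4 → (15, 'agbebhhfceeaec')
  5 → (17, 'bebhhfceeaec')
  6 → (19, 'bhhfceeaec')
  7 → (28, 'c')
  8 → (23, 'ceeaec')
  9 → (8, 'cfegafeagbebhhfceeaec')
  10 → (0, 'dafaeehfcfegafeagbebhhfceeaec')
  11 → (25, 'eaec')
  12 → (14, 'eagbebhhfceeaec')
  13 → (18, 'ebhhfceeaec')
  14 → (27, 'ec')
  15 → (24, 'eeaec')
  16 → (4, 'eehfcfegafeagbebhhfceeaec')
  17 → (10, 'egafeagbebhhfceeaec')
  18 → (5, 'ehfcfegafeagbebhhfceeaec')
  19 → (2, 'faeehfcfegafeagbebhhfceeaec')
  20 → (22, 'fceeaec')
  21 → (7, 'fcfegafeagbebhhfceeaec')
  22 → (13, 'feagbebhhfceeaec')
  23 → (9, 'fegafeagbebhhfceeaec')
  24 → (11, 'gafeagbebhhfceeaec')
  25 → (16, 'gbebhhfceeaec')
  26 → (21, 'hfceeaec')
  27 → (6, 'hfcfegafeagbebhhfceeaec')
  28 → (20, 'hhfceeaec')

SA = [26, 3, 1, 12, 15, 17, 19, 28, 23, 8, 0, 25, 14, 18, 27, 24, 4, 10, 5, 2, 22, 7, 13, 9, 11, 16, 21, 6, 20]
[i] adj suffixes → lcp
  [1] 26/3 → 2 ('ae')
  [2] 3/1 → 1 ('a')
  [3] 1/12 → 2 ('af')
  [4] 12/15 → 1 ('a')
  [5] 15/17 → 0 ('')
  [6] 17/19 → 1 ('b')
  [7] 19/28 → 0 ('')
  [8] 28/23 → 1 ('c')
  [9] 23/8 → 1 ('c')
  [10] 8/0 → 0 ('')
  [11] 0/25 → 0 ('')
  [12] 25/14 → 2 ('ea')
  [13] 14/18 → 1 ('e')
  [14] 18/27 → 1 ('e')
  [15] 27/24 → 1 ('e')
  [16] 24/4 → 2 ('ee')
  [17] 4/10 → 1 ('e')
  [18] 10/5 → 1 ('e')
  [19] 5/2 → 0 ('')
  [20] 2/22 → 1 ('f')
  [21] 22/7 → 2 ('fc')
  [22] 7/13 → 1 ('f')
  [23] 13/9 → 2 ('fe')
  [24] 9/11 → 0 ('')
  [25] 11/16 → 1 ('g')
  [26] 16/21 → 0 ('')
  [27] 21/6 → 3 ('hfc')
  [28] 6/20 → 1 ('h')

n(n+1)/2 = 29·30/2 = 435
Σ LCP = 0 + 2 + 1 + 2 + 1 + 0 + 1 + 0 + 1 + 1 + 0 + 0 + 2 + 1 + 1 + 1 + 2 + 1 + 1 + 0 + 1 + 2 + 1 + 2 + 0 + 1 + 0 + 3 + 1 = 29
distinct = 435 − 29 = 406

406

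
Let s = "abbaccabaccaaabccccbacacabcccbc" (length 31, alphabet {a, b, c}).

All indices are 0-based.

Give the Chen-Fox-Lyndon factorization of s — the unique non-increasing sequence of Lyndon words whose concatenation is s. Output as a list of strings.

["abbacc", "abacc", "aaabccccbacacabcccbc"]

emit factor 1: 'abbacc' (i=0, period=6)
emit factor 2: 'abacc' (i=6, period=5)
emit factor 3: 'aaabccccbacacabcccbc' (i=11, period=20)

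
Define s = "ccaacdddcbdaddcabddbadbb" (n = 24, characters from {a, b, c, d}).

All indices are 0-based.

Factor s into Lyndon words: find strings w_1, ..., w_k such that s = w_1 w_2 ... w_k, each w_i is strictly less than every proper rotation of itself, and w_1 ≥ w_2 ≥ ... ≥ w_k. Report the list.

emit factor 1: 'c' (i=0, period=1)
emit factor 2: 'c' (i=1, period=1)
emit factor 3: 'aacdddcbdaddcabddbadbb' (i=2, period=22)

["c", "c", "aacdddcbdaddcabddbadbb"]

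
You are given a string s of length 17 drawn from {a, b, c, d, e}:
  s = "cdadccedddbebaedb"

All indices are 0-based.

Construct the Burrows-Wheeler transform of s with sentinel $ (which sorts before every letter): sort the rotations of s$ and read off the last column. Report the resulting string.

bdbdedd$ccedadebac

rank  rotation            last
    0  $cdadccedddbebaedb  b
    1  adccedddbebaedb$cd  d
    2  aedb$cdadccedddbeb  b
    3  b$cdadccedddbebaed  d
    4  baedb$cdadccedddbe  e
    5  bebaedb$cdadcceddd  d
    6  ccedddbebaedb$cdad  d
    7  cdadccedddbebaedb$  $
    8  cedddbebaedb$cdadc  c
    9  dadccedddbebaedb$c  c
   10  db$cdadccedddbebae  e
   11  dbebaedb$cdadccedd  d
   12  dccedddbebaedb$cda  a
   13  ddbebaedb$cdadcced  d
   14  dddbebaedb$cdadcce  e
   15  ebaedb$cdadccedddb  b
   16  edb$cdadccedddbeba  a
   17  edddbebaedb$cdadcc  c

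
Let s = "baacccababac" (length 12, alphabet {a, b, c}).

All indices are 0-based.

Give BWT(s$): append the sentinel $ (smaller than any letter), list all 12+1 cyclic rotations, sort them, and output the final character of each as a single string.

rank  rotation       last
    0  $baacccababac  c
    1  aacccababac$b  b
    2  ababac$baaccc  c
    3  abac$baacccab  b
    4  ac$baacccabab  b
    5  acccababac$ba  a
    6  baacccababac$  $
    7  babac$baaccca  a
    8  bac$baacccaba  a
    9  c$baacccababa  a
   10  cababac$baacc  c
   11  ccababac$baac  c
   12  cccababac$baa  a

cbcbba$aaacca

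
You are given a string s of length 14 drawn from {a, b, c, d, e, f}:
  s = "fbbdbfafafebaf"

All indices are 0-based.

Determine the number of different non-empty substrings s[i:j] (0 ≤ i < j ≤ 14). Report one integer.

92

rank | idx | suffix
   0 |  12 | af
   1 |   6 | afafebaf
   2 |   8 | afebaf
   3 |  11 | baf
   4 |   1 | bbdbfafafebaf
   5 |   2 | bdbfafafebaf
   6 |   4 | bfafafebaf
   7 |   3 | dbfafafebaf
   8 |  10 | ebaf
   9 |  13 | f
  10 |   5 | fafafebaf
  11 |   7 | fafebaf
  12 |   0 | fbbdbfafafebaf
  13 |   9 | febaf

SA = [12, 6, 8, 11, 1, 2, 4, 3, 10, 13, 5, 7, 0, 9]
i: (SA[i-1],SA[i]) lcp shared
  1: (12,6) 2 'af'
  2: (6,8) 2 'af'
  3: (8,11) 0 ''
  4: (11,1) 1 'b'
  5: (1,2) 1 'b'
  6: (2,4) 1 'b'
  7: (4,3) 0 ''
  8: (3,10) 0 ''
  9: (10,13) 0 ''
  10: (13,5) 1 'f'
  11: (5,7) 3 'faf'
  12: (7,0) 1 'f'
  13: (0,9) 1 'f'

n(n+1)/2 = 14·15/2 = 105
Σ LCP = 0 + 2 + 2 + 0 + 1 + 1 + 1 + 0 + 0 + 0 + 1 + 3 + 1 + 1 = 13
distinct = 105 − 13 = 92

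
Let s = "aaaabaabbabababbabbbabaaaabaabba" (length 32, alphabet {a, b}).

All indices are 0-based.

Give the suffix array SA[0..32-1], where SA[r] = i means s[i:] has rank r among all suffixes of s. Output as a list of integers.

[31, 22, 0, 23, 1, 24, 2, 27, 5, 20, 25, 3, 9, 11, 28, 6, 13, 16, 30, 21, 26, 4, 19, 8, 10, 12, 15, 29, 18, 7, 14, 17]

sorted suffixes:
  #0 SA[0]=31  'a'
  #1 SA[1]=22  'aaaabaabba'
  #2 SA[2]=0  'aaaabaabbabababbabbbabaaaabaabba'
  #3 SA[3]=23  'aaabaabba'
  #4 SA[4]=1  'aaabaabbabababbabbbabaaaabaabba'
  #5 SA[5]=24  'aabaabba'
  #6 SA[6]=2  'aabaabbabababbabbbabaaaabaabba'
  #7 SA[7]=27  'aabba'
  #8 SA[8]=5  'aabbabababbabbbabaaaabaabba'
  #9 SA[9]=20  'abaaaabaabba'
  #10 SA[10]=25  'abaabba'
  #11 SA[11]=3  'abaabbabababbabbbabaaaabaabba'
  #12 SA[12]=9  'abababbabbbabaaaabaabba'
  #13 SA[13]=11  'ababbabbbabaaaabaabba'
  #14 SA[14]=28  'abba'
  #15 SA[15]=6  'abbabababbabbbabaaaabaabba'
  #16 SA[16]=13  'abbabbbabaaaabaabba'
  #17 SA[17]=16  'abbbabaaaabaabba'
  #18 SA[18]=30  'ba'
  #19 SA[19]=21  'baaaabaabba'
  #20 SA[20]=26  'baabba'
  #21 SA[21]=4  'baabbabababbabbbabaaaabaabba'
  #22 SA[22]=19  'babaaaabaabba'
  #23 SA[23]=8  'babababbabbbabaaaabaabba'
  #24 SA[24]=10  'bababbabbbabaaaabaabba'
  #25 SA[25]=12  'babbabbbabaaaabaabba'
  #26 SA[26]=15  'babbbabaaaabaabba'
  #27 SA[27]=29  'bba'
  #28 SA[28]=18  'bbabaaaabaabba'
  #29 SA[29]=7  'bbabababbabbbabaaaabaabba'
  #30 SA[30]=14  'bbabbbabaaaabaabba'
  #31 SA[31]=17  'bbbabaaaabaabba'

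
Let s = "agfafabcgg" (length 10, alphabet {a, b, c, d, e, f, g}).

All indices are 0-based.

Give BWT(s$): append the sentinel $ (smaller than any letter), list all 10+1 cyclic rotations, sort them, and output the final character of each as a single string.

gff$abaggac

rank  rotation     last
    0  $agfafabcgg  g
    1  abcgg$agfaf  f
    2  afabcgg$agf  f
    3  agfafabcgg$  $
    4  bcgg$agfafa  a
    5  cgg$agfafab  b
    6  fabcgg$agfa  a
    7  fafabcgg$ag  g
    8  g$agfafabcg  g
    9  gfafabcgg$a  a
   10  gg$agfafabc  c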